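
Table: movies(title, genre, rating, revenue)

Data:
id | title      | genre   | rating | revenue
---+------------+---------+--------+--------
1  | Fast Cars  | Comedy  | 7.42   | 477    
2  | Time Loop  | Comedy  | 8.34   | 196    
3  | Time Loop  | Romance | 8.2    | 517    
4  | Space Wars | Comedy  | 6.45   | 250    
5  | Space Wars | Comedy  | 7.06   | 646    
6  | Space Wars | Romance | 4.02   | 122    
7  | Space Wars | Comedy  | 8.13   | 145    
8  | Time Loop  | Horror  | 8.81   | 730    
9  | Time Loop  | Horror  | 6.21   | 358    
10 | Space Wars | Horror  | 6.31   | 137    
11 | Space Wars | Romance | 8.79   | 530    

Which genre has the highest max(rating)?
SELECT genre, MAX(rating) as val
FROM movies
GROUP BY genre
ORDER BY val DESC
LIMIT 1

Result: Horror with max(rating) = 8.81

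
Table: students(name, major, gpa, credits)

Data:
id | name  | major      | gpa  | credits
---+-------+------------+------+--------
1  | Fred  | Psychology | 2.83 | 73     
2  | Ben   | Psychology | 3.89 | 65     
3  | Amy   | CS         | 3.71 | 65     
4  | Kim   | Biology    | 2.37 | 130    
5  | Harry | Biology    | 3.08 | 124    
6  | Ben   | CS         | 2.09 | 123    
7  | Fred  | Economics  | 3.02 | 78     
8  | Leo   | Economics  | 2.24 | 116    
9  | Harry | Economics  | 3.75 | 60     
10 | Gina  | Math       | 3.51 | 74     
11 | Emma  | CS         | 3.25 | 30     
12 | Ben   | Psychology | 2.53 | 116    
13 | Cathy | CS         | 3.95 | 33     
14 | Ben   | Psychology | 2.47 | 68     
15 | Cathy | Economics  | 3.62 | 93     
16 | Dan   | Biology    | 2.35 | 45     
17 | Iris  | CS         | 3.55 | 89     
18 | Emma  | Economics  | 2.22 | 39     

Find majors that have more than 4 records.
SELECT major, COUNT(*) as cnt
FROM students
GROUP BY major
HAVING COUNT(*) > 4

Result:
  CS: 5
  Economics: 5

Note: HAVING filters groups after aggregation, WHERE filters rows before.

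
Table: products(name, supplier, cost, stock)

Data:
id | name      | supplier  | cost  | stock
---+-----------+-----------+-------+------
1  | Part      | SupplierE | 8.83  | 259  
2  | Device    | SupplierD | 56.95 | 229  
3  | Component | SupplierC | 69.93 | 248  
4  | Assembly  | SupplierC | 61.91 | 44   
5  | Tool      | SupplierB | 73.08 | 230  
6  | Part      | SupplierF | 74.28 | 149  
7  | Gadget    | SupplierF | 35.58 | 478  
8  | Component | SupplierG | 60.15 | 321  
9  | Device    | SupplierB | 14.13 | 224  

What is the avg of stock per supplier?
SELECT supplier, AVG(stock) as result
FROM products
GROUP BY supplier

Result:
  SupplierB: 227.00
  SupplierC: 146.00
  SupplierD: 229.00
  SupplierE: 259.00
  SupplierF: 313.50
  SupplierG: 321.00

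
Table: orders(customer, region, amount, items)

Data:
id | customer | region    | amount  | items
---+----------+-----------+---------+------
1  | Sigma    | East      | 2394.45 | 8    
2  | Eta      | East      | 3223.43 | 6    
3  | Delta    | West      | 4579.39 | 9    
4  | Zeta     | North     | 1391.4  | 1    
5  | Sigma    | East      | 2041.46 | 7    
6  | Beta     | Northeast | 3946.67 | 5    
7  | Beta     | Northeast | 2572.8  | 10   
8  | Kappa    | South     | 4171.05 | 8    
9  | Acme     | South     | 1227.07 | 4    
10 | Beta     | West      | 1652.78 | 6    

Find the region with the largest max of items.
SELECT region, MAX(items) as val
FROM orders
GROUP BY region
ORDER BY val DESC
LIMIT 1

Result: Northeast with max(items) = 10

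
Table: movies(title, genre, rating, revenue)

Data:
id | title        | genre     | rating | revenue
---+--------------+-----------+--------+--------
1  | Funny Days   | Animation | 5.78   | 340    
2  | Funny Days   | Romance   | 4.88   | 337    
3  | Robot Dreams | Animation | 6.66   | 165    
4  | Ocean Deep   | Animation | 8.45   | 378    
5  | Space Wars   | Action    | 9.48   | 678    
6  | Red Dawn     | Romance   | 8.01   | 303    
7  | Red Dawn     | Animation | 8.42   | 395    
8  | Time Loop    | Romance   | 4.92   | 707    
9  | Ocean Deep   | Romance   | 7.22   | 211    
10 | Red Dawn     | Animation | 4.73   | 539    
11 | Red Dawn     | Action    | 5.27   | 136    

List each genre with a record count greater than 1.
SELECT genre, COUNT(*) as cnt
FROM movies
GROUP BY genre
HAVING COUNT(*) > 1

Result:
  Action: 2
  Animation: 5
  Romance: 4

Note: HAVING filters groups after aggregation, WHERE filters rows before.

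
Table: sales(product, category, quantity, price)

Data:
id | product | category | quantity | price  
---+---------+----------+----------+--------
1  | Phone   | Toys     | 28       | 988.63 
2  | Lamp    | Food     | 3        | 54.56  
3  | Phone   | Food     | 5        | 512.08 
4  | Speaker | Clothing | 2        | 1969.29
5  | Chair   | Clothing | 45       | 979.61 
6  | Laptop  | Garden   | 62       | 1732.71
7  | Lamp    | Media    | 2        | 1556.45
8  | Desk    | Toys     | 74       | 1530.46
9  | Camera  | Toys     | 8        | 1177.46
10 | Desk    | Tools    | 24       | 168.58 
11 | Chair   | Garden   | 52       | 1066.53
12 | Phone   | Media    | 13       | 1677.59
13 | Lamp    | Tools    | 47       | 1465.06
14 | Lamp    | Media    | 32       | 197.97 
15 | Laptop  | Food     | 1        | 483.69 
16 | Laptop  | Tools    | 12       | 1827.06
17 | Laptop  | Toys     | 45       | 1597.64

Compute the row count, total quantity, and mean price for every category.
SELECT category,
       COUNT(*) as cnt,
       SUM(quantity) as total_quantity,
       AVG(price) as avg_price
FROM sales
GROUP BY category

Result:
  Clothing: 2 records, 47 total quantity, 1474.45 avg price
  Food: 3 records, 9 total quantity, 350.11 avg price
  Garden: 2 records, 114 total quantity, 1399.62 avg price
  Media: 3 records, 47 total quantity, 1144.00 avg price
  Tools: 3 records, 83 total quantity, 1153.57 avg price
  Toys: 4 records, 155 total quantity, 1323.55 avg price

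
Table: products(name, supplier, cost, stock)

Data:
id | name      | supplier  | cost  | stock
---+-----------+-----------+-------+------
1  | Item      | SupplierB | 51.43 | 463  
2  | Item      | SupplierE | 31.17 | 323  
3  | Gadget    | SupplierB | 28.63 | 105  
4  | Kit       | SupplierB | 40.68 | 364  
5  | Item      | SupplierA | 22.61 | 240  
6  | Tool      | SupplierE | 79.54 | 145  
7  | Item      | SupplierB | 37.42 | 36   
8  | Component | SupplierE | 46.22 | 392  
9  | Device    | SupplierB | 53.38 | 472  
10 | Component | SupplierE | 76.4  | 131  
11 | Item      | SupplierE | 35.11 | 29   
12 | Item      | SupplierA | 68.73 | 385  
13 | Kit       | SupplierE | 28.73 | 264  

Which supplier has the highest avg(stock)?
SELECT supplier, AVG(stock) as val
FROM products
GROUP BY supplier
ORDER BY val DESC
LIMIT 1

Result: SupplierA with avg(stock) = 312.50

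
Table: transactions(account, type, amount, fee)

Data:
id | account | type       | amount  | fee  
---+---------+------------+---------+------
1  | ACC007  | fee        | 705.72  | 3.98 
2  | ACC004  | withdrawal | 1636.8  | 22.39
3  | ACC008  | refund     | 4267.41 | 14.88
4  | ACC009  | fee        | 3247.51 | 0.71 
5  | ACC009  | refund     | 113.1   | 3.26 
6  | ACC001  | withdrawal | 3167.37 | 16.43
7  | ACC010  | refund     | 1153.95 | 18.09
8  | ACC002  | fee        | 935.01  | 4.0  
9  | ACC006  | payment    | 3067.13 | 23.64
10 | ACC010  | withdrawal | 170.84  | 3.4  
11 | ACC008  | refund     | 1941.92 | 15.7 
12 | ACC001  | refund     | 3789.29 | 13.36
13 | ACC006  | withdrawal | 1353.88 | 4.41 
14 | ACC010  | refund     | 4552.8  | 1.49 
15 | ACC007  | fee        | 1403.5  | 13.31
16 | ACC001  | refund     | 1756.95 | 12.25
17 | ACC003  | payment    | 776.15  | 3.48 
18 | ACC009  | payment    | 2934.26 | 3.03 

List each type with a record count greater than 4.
SELECT type, COUNT(*) as cnt
FROM transactions
GROUP BY type
HAVING COUNT(*) > 4

Result:
  refund: 7

Note: HAVING filters groups after aggregation, WHERE filters rows before.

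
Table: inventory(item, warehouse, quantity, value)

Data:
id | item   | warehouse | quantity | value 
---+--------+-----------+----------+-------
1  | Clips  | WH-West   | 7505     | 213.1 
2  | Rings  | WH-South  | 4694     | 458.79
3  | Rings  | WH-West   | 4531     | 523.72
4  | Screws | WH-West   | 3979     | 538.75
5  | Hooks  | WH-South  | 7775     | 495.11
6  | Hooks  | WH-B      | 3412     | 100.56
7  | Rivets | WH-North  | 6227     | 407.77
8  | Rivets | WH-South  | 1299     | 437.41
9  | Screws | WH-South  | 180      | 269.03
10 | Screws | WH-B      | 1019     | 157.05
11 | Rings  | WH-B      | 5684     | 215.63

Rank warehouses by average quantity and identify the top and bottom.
SELECT warehouse, AVG(quantity)
FROM inventory
GROUP BY warehouse
ORDER BY AVG(quantity)

All groups:
  WH-B: 3371.67
  WH-South: 3487.00
  WH-West: 5338.33
  WH-North: 6227.00

Highest: WH-North (6227.00)
Lowest: WH-B (3371.67)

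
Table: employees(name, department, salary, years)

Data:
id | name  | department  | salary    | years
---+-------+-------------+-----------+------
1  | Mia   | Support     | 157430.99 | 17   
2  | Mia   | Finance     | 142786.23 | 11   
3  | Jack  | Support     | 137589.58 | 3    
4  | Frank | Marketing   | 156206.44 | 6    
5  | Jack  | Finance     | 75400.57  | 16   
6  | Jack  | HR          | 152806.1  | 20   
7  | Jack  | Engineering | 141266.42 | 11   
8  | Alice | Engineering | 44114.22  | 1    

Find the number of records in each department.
SELECT department, COUNT(*) as count
FROM employees
GROUP BY department

Result:
  Engineering: 2
  Finance: 2
  HR: 1
  Marketing: 1
  Support: 2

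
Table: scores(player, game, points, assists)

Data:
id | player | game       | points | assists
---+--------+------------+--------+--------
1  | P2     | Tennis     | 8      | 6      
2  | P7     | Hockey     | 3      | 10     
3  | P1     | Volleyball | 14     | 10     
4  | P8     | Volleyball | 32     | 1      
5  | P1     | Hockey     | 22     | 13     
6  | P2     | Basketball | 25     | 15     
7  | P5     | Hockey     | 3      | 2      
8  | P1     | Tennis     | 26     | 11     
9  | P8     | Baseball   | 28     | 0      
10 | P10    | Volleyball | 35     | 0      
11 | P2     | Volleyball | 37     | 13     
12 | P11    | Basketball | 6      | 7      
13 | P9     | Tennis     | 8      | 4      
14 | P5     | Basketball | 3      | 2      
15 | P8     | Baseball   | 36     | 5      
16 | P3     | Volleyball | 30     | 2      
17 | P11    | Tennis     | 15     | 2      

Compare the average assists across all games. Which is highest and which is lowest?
SELECT game, AVG(assists)
FROM scores
GROUP BY game
ORDER BY AVG(assists)

All groups:
  Baseball: 2.50
  Volleyball: 5.20
  Tennis: 5.75
  Basketball: 8.00
  Hockey: 8.33

Highest: Hockey (8.33)
Lowest: Baseball (2.50)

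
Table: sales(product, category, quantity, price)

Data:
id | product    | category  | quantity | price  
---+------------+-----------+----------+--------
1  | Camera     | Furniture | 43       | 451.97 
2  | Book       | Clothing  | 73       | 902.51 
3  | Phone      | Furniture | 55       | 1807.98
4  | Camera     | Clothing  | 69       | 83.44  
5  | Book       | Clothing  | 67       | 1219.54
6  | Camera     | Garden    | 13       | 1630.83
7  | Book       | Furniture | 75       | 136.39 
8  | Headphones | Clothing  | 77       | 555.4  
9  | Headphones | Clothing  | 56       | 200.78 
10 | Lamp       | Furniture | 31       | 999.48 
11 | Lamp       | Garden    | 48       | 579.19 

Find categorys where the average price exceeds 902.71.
SELECT category, AVG(price)
FROM sales
GROUP BY category
HAVING AVG(price) > 902.71

Result:
  Garden: avg=1105.01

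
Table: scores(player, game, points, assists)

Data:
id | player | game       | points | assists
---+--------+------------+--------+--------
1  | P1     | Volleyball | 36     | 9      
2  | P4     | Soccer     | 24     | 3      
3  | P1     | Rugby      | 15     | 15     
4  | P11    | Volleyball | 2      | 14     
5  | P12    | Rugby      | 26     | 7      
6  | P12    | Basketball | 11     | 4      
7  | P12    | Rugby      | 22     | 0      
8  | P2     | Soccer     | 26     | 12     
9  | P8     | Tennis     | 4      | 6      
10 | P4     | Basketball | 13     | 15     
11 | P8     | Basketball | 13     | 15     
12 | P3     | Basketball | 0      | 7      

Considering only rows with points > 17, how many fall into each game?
SELECT game, COUNT(*)
FROM scores
WHERE points > 17
GROUP BY game

Note: WHERE filters rows before grouping.

Result:
  Rugby: 2
  Soccer: 2
  Volleyball: 1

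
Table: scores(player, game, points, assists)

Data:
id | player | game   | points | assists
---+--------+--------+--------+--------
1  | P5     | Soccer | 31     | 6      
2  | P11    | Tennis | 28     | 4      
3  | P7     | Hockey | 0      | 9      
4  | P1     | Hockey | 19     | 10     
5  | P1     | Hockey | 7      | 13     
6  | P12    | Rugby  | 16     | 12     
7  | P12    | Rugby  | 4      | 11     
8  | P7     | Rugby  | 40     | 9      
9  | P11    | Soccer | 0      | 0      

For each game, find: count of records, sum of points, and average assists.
SELECT game,
       COUNT(*) as cnt,
       SUM(points) as total_points,
       AVG(assists) as avg_assists
FROM scores
GROUP BY game

Result:
  Hockey: 3 records, 26 total points, 10.67 avg assists
  Rugby: 3 records, 60 total points, 10.67 avg assists
  Soccer: 2 records, 31 total points, 3.00 avg assists
  Tennis: 1 records, 28 total points, 4.00 avg assists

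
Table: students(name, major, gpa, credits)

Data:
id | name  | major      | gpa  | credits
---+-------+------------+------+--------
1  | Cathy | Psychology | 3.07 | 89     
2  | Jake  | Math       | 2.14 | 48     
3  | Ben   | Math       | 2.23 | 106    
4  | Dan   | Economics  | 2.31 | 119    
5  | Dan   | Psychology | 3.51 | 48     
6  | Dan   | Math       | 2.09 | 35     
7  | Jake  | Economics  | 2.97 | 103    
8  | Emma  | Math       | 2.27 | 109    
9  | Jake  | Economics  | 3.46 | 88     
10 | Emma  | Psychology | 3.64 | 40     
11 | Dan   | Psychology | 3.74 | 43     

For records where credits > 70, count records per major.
SELECT major, COUNT(*)
FROM students
WHERE credits > 70
GROUP BY major

Note: WHERE filters rows before grouping.

Result:
  Economics: 3
  Math: 2
  Psychology: 1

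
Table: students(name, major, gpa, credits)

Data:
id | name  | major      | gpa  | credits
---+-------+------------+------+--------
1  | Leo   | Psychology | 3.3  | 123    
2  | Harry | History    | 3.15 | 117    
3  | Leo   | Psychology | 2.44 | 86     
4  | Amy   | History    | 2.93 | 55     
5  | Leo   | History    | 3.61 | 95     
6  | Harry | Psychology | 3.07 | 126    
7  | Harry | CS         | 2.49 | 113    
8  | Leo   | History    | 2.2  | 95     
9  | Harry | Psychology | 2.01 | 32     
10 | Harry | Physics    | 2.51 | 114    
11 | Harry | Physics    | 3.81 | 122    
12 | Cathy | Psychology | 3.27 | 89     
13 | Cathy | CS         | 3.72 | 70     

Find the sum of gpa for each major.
SELECT major, SUM(gpa) as result
FROM students
GROUP BY major

Result:
  CS: 6.21
  History: 11.89
  Physics: 6.32
  Psychology: 14.09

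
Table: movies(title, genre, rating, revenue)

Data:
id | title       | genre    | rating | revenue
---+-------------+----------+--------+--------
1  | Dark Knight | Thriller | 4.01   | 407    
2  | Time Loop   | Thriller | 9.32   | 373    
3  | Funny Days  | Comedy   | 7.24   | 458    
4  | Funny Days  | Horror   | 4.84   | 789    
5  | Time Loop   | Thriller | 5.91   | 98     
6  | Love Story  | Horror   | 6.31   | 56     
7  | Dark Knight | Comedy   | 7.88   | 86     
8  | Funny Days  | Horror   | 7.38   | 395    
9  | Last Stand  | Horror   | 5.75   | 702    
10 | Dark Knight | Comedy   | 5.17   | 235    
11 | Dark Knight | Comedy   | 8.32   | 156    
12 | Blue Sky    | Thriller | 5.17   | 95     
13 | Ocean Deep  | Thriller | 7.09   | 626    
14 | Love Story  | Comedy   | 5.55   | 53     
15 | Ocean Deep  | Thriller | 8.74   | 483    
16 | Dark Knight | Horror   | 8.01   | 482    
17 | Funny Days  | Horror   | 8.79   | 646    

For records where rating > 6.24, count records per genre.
SELECT genre, COUNT(*)
FROM movies
WHERE rating > 6.24
GROUP BY genre

Note: WHERE filters rows before grouping.

Result:
  Comedy: 3
  Horror: 4
  Thriller: 3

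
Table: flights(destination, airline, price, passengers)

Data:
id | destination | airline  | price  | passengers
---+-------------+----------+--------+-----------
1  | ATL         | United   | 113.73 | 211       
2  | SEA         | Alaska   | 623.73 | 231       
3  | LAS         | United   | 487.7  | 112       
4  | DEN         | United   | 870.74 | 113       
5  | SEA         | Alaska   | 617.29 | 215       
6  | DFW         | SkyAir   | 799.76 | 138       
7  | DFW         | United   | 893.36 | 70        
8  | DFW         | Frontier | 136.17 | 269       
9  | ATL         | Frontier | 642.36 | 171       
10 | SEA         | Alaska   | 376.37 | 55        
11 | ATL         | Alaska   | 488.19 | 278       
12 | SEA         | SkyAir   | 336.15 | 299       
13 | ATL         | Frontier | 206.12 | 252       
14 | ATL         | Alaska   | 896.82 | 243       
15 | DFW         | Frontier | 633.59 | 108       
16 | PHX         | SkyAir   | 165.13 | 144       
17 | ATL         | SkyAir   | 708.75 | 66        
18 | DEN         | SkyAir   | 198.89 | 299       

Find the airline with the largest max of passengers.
SELECT airline, MAX(passengers) as val
FROM flights
GROUP BY airline
ORDER BY val DESC
LIMIT 1

Result: SkyAir with max(passengers) = 299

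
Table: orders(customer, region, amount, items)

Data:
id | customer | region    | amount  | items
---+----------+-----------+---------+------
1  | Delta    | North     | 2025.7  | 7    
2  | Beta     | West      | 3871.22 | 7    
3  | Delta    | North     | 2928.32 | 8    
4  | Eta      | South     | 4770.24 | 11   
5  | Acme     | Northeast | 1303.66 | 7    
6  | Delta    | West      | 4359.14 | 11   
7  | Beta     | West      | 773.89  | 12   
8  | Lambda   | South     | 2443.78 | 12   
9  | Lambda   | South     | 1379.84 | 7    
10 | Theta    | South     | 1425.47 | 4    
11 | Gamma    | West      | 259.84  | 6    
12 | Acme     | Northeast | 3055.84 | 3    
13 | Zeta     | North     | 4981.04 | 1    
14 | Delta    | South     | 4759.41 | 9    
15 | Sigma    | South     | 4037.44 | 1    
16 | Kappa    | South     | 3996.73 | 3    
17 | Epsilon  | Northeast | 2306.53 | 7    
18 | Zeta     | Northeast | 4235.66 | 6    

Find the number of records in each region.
SELECT region, COUNT(*) as count
FROM orders
GROUP BY region

Result:
  North: 3
  Northeast: 4
  South: 7
  West: 4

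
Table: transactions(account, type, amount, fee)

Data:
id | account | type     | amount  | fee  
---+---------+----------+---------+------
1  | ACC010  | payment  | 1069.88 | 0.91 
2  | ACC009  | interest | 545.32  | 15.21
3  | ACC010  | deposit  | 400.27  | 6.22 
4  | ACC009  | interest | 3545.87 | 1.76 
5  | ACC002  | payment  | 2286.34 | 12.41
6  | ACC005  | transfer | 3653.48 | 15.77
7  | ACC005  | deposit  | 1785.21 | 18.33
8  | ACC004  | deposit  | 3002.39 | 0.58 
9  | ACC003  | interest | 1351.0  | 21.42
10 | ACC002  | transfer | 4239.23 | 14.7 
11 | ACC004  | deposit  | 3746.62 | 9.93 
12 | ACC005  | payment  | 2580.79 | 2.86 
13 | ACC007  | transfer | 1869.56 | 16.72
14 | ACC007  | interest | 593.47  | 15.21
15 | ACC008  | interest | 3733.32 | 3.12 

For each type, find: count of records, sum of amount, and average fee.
SELECT type,
       COUNT(*) as cnt,
       SUM(amount) as total_amount,
       AVG(fee) as avg_fee
FROM transactions
GROUP BY type

Result:
  deposit: 4 records, 8934.49 total amount, 8.77 avg fee
  interest: 5 records, 9768.98 total amount, 11.34 avg fee
  payment: 3 records, 5937.01 total amount, 5.39 avg fee
  transfer: 3 records, 9762.27 total amount, 15.73 avg fee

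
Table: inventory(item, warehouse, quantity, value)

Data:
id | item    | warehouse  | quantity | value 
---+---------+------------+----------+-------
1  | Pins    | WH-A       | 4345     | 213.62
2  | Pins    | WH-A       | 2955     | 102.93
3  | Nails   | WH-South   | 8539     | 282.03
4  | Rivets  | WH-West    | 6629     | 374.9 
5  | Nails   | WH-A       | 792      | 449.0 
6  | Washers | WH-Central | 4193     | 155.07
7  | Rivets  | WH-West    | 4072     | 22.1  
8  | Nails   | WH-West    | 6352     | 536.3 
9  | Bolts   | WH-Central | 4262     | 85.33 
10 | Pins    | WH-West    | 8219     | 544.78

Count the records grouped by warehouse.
SELECT warehouse, COUNT(*) as count
FROM inventory
GROUP BY warehouse

Result:
  WH-A: 3
  WH-Central: 2
  WH-South: 1
  WH-West: 4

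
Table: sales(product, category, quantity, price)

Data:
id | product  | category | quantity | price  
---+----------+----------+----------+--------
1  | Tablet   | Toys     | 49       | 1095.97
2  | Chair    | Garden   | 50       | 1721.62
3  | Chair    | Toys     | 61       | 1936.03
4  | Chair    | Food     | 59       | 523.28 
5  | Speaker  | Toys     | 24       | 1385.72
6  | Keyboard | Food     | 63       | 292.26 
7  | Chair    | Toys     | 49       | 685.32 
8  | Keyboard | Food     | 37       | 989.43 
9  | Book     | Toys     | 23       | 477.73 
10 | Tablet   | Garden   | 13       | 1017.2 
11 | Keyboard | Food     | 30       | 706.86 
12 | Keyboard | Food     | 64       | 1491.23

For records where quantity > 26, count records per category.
SELECT category, COUNT(*)
FROM sales
WHERE quantity > 26
GROUP BY category

Note: WHERE filters rows before grouping.

Result:
  Food: 5
  Garden: 1
  Toys: 3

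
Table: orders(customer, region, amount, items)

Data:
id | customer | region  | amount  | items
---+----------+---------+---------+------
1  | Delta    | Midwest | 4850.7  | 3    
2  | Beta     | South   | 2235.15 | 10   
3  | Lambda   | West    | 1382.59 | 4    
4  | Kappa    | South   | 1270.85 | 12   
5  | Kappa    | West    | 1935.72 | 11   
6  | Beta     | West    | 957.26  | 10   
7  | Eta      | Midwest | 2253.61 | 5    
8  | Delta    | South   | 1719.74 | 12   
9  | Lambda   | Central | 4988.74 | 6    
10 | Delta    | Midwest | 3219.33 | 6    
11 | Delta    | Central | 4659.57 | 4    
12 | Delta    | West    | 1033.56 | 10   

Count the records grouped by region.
SELECT region, COUNT(*) as count
FROM orders
GROUP BY region

Result:
  Central: 2
  Midwest: 3
  South: 3
  West: 4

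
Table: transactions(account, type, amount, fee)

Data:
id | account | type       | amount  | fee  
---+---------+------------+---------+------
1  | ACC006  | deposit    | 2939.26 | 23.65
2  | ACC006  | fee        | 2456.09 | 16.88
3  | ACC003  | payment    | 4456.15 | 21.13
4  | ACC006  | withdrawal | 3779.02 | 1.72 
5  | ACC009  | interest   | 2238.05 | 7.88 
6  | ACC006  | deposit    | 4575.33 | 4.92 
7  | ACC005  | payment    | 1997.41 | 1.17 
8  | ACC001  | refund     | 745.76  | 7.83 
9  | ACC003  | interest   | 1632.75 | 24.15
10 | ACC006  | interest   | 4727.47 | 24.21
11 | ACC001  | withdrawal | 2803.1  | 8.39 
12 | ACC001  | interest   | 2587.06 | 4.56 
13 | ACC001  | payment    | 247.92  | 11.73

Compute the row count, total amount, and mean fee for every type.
SELECT type,
       COUNT(*) as cnt,
       SUM(amount) as total_amount,
       AVG(fee) as avg_fee
FROM transactions
GROUP BY type

Result:
  deposit: 2 records, 7514.59 total amount, 14.29 avg fee
  fee: 1 records, 2456.09 total amount, 16.88 avg fee
  interest: 4 records, 11185.33 total amount, 15.20 avg fee
  payment: 3 records, 6701.48 total amount, 11.34 avg fee
  refund: 1 records, 745.76 total amount, 7.83 avg fee
  withdrawal: 2 records, 6582.12 total amount, 5.06 avg fee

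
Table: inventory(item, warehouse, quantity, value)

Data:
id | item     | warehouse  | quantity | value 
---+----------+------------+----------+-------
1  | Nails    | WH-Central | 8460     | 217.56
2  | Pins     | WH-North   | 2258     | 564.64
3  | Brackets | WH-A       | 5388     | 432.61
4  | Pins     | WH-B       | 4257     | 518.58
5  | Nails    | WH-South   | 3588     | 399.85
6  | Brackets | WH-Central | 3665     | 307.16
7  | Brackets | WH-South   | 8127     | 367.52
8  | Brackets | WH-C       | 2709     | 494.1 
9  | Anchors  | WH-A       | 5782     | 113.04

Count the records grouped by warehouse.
SELECT warehouse, COUNT(*) as count
FROM inventory
GROUP BY warehouse

Result:
  WH-A: 2
  WH-B: 1
  WH-C: 1
  WH-Central: 2
  WH-North: 1
  WH-South: 2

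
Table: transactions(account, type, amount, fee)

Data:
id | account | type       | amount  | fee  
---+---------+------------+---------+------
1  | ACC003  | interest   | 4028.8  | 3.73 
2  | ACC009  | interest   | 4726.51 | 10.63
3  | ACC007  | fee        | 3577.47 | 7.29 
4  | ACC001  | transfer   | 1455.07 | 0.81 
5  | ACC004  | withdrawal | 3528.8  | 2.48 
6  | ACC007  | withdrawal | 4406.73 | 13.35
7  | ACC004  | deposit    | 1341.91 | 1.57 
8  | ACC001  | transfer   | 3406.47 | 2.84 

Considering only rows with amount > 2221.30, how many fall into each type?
SELECT type, COUNT(*)
FROM transactions
WHERE amount > 2221.30
GROUP BY type

Note: WHERE filters rows before grouping.

Result:
  fee: 1
  interest: 2
  transfer: 1
  withdrawal: 2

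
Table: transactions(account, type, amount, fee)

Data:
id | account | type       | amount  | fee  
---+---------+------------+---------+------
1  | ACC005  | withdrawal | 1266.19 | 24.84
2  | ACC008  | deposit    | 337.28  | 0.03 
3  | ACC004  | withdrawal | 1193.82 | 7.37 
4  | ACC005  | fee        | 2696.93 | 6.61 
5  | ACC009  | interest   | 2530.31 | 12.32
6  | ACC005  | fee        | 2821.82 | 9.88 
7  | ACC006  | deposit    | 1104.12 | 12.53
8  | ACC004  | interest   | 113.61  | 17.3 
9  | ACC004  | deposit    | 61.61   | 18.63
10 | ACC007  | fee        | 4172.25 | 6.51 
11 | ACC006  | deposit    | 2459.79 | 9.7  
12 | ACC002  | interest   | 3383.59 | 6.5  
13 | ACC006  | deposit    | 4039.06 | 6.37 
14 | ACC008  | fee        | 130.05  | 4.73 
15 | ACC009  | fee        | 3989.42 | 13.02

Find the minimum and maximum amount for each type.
SELECT type, MIN(amount), MAX(amount)
FROM transactions
GROUP BY type

Result:
  deposit: min=61.61, max=4039.06
  fee: min=130.05, max=4172.25
  interest: min=113.61, max=3383.59
  withdrawal: min=1193.82, max=1266.19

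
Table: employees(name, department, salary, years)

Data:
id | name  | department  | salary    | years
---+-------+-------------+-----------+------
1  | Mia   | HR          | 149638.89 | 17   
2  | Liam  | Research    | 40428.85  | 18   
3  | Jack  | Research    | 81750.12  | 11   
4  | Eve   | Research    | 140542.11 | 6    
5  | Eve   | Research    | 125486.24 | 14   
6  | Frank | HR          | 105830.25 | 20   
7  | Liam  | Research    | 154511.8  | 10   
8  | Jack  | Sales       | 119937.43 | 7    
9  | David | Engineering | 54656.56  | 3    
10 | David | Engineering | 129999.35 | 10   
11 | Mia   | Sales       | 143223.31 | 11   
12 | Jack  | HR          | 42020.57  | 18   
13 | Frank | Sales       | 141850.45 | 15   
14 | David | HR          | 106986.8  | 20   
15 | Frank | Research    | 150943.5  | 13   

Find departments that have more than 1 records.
SELECT department, COUNT(*) as cnt
FROM employees
GROUP BY department
HAVING COUNT(*) > 1

Result:
  Engineering: 2
  HR: 4
  Research: 6
  Sales: 3

Note: HAVING filters groups after aggregation, WHERE filters rows before.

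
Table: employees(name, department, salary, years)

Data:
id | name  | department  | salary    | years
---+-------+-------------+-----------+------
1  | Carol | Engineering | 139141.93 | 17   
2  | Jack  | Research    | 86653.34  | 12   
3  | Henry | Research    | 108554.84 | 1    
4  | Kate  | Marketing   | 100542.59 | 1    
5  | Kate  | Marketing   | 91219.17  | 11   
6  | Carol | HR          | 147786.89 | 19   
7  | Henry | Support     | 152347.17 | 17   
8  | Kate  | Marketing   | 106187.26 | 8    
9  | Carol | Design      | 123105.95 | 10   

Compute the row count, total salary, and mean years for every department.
SELECT department,
       COUNT(*) as cnt,
       SUM(salary) as total_salary,
       AVG(years) as avg_years
FROM employees
GROUP BY department

Result:
  Design: 1 records, 123105.95 total salary, 10.00 avg years
  Engineering: 1 records, 139141.93 total salary, 17.00 avg years
  HR: 1 records, 147786.89 total salary, 19.00 avg years
  Marketing: 3 records, 297949.02 total salary, 6.67 avg years
  Research: 2 records, 195208.18 total salary, 6.50 avg years
  Support: 1 records, 152347.17 total salary, 17.00 avg years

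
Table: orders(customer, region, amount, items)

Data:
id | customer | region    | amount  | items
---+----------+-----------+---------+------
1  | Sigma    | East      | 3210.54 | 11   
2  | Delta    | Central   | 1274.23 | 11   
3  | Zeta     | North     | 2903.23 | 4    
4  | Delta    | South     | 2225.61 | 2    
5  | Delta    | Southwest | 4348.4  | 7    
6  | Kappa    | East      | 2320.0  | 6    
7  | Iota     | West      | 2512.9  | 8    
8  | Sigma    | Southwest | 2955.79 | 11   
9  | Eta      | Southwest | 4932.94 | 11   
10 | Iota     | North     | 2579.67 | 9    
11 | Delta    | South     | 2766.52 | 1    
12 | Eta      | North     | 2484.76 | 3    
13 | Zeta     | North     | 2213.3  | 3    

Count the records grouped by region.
SELECT region, COUNT(*) as count
FROM orders
GROUP BY region

Result:
  Central: 1
  East: 2
  North: 4
  South: 2
  Southwest: 3
  West: 1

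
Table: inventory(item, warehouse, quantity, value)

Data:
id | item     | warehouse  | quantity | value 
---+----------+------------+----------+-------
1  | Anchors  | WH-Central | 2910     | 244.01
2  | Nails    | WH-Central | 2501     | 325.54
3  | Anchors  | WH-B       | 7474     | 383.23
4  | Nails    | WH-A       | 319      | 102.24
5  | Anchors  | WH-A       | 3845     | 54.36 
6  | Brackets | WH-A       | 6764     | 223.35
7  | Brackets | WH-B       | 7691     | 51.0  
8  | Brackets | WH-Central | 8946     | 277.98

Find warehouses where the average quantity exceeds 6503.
SELECT warehouse, AVG(quantity)
FROM inventory
GROUP BY warehouse
HAVING AVG(quantity) > 6503

Result:
  WH-B: avg=7582.50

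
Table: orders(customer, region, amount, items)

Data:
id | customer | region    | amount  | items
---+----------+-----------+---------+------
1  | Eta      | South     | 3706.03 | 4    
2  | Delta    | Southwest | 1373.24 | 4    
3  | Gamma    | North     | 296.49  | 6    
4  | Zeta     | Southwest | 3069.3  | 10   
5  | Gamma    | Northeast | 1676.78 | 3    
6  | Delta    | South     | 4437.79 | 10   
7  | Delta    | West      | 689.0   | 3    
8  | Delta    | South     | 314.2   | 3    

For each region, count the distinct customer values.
SELECT region, COUNT(DISTINCT customer)
FROM orders
GROUP BY region

Result:
  North: 1 distinct
  Northeast: 1 distinct
  South: 2 distinct
  Southwest: 2 distinct
  West: 1 distinct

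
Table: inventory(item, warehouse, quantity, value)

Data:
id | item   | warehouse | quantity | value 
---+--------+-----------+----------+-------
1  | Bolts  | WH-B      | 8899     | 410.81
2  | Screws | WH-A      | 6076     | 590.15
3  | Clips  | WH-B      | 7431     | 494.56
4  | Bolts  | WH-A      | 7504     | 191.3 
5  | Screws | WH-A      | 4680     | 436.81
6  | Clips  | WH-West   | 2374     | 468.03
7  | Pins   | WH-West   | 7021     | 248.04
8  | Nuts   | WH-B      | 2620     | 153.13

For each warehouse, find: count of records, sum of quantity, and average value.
SELECT warehouse,
       COUNT(*) as cnt,
       SUM(quantity) as total_quantity,
       AVG(value) as avg_value
FROM inventory
GROUP BY warehouse

Result:
  WH-A: 3 records, 18260 total quantity, 406.09 avg value
  WH-B: 3 records, 18950 total quantity, 352.83 avg value
  WH-West: 2 records, 9395 total quantity, 358.04 avg value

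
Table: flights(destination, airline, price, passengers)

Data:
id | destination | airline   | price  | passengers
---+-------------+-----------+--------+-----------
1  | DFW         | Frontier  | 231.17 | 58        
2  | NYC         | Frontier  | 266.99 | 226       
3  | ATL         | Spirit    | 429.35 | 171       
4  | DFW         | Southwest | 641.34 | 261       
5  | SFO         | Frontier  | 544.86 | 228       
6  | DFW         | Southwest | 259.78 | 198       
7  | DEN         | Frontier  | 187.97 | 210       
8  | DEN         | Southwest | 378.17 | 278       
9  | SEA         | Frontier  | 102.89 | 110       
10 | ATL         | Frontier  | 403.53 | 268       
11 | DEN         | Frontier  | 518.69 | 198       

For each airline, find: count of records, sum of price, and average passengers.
SELECT airline,
       COUNT(*) as cnt,
       SUM(price) as total_price,
       AVG(passengers) as avg_passengers
FROM flights
GROUP BY airline

Result:
  Frontier: 7 records, 2256.10 total price, 185.43 avg passengers
  Southwest: 3 records, 1279.29 total price, 245.67 avg passengers
  Spirit: 1 records, 429.35 total price, 171.00 avg passengers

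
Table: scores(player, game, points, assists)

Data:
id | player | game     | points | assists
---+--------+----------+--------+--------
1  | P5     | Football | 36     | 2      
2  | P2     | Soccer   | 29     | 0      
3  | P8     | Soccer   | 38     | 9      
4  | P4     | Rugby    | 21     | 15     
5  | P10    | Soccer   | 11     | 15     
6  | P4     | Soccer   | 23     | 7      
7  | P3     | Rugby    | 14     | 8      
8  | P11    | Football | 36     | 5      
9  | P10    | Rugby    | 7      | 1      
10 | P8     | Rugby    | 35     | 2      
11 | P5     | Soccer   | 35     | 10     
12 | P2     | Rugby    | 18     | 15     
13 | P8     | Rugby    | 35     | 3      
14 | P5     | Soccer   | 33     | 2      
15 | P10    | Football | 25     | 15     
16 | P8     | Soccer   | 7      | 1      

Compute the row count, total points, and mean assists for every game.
SELECT game,
       COUNT(*) as cnt,
       SUM(points) as total_points,
       AVG(assists) as avg_assists
FROM scores
GROUP BY game

Result:
  Football: 3 records, 97 total points, 7.33 avg assists
  Rugby: 6 records, 130 total points, 7.33 avg assists
  Soccer: 7 records, 176 total points, 6.29 avg assists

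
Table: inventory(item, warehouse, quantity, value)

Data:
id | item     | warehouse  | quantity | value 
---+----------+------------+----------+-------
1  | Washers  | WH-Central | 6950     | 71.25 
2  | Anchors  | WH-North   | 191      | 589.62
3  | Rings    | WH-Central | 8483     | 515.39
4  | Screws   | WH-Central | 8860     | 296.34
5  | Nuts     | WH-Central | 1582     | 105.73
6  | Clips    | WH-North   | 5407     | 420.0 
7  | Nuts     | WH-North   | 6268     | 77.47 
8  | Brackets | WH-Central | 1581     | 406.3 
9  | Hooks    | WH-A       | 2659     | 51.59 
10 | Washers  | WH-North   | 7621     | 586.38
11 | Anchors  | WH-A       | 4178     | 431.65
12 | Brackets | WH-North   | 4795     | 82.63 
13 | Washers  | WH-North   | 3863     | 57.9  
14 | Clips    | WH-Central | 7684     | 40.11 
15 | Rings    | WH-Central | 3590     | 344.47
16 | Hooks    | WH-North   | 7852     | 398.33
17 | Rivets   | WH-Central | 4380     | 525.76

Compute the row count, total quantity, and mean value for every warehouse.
SELECT warehouse,
       COUNT(*) as cnt,
       SUM(quantity) as total_quantity,
       AVG(value) as avg_value
FROM inventory
GROUP BY warehouse

Result:
  WH-A: 2 records, 6837 total quantity, 241.62 avg value
  WH-Central: 8 records, 43110 total quantity, 288.17 avg value
  WH-North: 7 records, 35997 total quantity, 316.05 avg value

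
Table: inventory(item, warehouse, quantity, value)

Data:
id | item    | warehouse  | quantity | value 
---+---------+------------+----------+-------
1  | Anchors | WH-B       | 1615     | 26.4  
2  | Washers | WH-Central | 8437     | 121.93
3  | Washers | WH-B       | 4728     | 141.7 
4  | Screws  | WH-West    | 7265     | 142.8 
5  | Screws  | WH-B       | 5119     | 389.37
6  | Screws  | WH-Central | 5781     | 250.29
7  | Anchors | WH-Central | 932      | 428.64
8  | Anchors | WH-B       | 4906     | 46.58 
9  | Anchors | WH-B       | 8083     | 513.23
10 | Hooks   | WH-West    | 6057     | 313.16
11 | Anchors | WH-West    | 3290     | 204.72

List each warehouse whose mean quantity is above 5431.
SELECT warehouse, AVG(quantity)
FROM inventory
GROUP BY warehouse
HAVING AVG(quantity) > 5431

Result:
  WH-West: avg=5537.33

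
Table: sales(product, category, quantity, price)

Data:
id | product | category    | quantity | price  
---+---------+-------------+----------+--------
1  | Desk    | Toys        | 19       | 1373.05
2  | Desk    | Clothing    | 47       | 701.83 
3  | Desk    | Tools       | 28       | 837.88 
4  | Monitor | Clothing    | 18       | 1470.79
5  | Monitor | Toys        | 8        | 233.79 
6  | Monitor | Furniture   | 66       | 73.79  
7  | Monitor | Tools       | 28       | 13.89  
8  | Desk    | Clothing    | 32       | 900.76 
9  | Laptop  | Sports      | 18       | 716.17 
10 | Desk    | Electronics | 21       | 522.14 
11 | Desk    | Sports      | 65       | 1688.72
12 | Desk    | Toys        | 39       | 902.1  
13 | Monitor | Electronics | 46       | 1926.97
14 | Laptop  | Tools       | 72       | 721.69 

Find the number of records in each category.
SELECT category, COUNT(*) as count
FROM sales
GROUP BY category

Result:
  Clothing: 3
  Electronics: 2
  Furniture: 1
  Sports: 2
  Tools: 3
  Toys: 3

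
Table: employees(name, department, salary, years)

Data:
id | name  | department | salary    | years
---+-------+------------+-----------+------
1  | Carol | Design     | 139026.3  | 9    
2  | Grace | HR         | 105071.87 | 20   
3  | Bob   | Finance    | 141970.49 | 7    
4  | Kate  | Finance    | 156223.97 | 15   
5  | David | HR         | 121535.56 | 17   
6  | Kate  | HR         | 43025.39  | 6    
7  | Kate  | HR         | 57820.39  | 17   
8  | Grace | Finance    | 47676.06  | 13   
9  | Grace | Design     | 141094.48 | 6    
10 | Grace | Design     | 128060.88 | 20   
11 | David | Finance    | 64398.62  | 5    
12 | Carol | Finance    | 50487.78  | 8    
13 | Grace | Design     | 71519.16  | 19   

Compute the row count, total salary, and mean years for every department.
SELECT department,
       COUNT(*) as cnt,
       SUM(salary) as total_salary,
       AVG(years) as avg_years
FROM employees
GROUP BY department

Result:
  Design: 4 records, 479700.82 total salary, 13.50 avg years
  Finance: 5 records, 460756.92 total salary, 9.60 avg years
  HR: 4 records, 327453.21 total salary, 15.00 avg years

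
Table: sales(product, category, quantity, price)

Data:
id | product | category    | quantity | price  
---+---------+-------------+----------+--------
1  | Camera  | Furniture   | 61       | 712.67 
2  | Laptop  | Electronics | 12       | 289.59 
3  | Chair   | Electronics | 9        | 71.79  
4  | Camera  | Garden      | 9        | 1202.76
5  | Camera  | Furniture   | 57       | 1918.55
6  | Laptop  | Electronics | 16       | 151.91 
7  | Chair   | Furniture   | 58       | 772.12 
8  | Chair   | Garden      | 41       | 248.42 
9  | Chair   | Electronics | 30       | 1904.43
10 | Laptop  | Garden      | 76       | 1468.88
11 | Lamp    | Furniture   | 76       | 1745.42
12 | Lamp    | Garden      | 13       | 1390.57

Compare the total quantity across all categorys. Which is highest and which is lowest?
SELECT category, SUM(quantity)
FROM sales
GROUP BY category
ORDER BY SUM(quantity)

All groups:
  Electronics: 67
  Garden: 139
  Furniture: 252

Highest: Furniture (252)
Lowest: Electronics (67)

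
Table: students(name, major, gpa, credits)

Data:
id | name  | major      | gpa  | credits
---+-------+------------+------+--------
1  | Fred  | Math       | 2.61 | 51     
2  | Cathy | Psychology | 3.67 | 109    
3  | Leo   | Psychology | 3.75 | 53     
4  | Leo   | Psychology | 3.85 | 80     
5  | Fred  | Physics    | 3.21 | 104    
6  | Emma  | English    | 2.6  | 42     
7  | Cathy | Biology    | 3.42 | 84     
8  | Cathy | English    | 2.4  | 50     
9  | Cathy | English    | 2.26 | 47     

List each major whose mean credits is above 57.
SELECT major, AVG(credits)
FROM students
GROUP BY major
HAVING AVG(credits) > 57

Result:
  Biology: avg=84.00
  Physics: avg=104.00
  Psychology: avg=80.67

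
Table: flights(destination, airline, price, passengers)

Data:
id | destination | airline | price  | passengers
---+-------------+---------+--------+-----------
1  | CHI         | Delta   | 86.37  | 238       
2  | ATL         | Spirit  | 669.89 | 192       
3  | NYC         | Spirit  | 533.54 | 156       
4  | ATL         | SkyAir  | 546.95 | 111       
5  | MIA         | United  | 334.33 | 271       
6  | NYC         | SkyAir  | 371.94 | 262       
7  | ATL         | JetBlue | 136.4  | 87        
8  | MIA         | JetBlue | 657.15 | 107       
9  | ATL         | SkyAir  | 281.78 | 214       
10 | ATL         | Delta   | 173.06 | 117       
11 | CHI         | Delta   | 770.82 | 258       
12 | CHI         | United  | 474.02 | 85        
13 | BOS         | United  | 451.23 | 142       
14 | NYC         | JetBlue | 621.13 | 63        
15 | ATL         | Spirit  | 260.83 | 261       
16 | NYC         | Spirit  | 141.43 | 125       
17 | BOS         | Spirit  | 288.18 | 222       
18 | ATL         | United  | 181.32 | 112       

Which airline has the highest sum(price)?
SELECT airline, SUM(price) as val
FROM flights
GROUP BY airline
ORDER BY val DESC
LIMIT 1

Result: Spirit with sum(price) = 1893.87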